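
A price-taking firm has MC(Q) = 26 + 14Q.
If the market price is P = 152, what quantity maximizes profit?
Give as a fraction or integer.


In perfect competition, profit is maximized where P = MC.
152 = 26 + 14Q
126 = 14Q
Q* = 126/14 = 9

9


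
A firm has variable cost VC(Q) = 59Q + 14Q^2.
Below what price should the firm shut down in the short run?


AVC(Q) = VC(Q)/Q = 59 + 14Q
AVC is increasing in Q, so minimum AVC is at Q -> 0+.
Min AVC = 59
The firm should shut down if P < 59.

59


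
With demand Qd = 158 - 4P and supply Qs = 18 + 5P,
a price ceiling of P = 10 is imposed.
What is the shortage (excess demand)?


At P = 10:
Qd = 158 - 4*10 = 118
Qs = 18 + 5*10 = 68
Shortage = Qd - Qs = 118 - 68 = 50

50


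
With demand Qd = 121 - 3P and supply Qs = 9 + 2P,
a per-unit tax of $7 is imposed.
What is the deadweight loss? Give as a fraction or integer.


Pre-tax equilibrium quantity: Q* = 269/5
Post-tax equilibrium quantity: Q_tax = 227/5
Reduction in quantity: Q* - Q_tax = 42/5
DWL = (1/2) * tax * (Q* - Q_tax)
DWL = (1/2) * 7 * 42/5 = 147/5

147/5


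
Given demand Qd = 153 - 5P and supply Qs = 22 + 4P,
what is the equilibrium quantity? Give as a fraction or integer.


First find equilibrium price:
153 - 5P = 22 + 4P
P* = 131/9 = 131/9
Then substitute into demand:
Q* = 153 - 5 * 131/9 = 722/9

722/9


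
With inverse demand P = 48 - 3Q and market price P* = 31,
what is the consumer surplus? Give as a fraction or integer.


Maximum willingness to pay (at Q=0): P_max = 48
Quantity demanded at P* = 31:
Q* = (48 - 31)/3 = 17/3
CS = (1/2) * Q* * (P_max - P*)
CS = (1/2) * 17/3 * (48 - 31)
CS = (1/2) * 17/3 * 17 = 289/6

289/6


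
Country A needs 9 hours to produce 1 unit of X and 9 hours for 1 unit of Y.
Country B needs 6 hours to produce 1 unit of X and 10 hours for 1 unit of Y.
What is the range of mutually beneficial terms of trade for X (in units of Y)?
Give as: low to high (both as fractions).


Opportunity cost of X for Country A = hours_X / hours_Y = 9/9 = 1 units of Y
Opportunity cost of X for Country B = hours_X / hours_Y = 6/10 = 3/5 units of Y
Terms of trade must be between the two opportunity costs.
Range: 3/5 to 1

3/5 to 1


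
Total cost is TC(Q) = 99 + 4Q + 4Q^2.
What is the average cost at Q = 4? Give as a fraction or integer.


TC(4) = 99 + 4*4 + 4*4^2
TC(4) = 99 + 16 + 64 = 179
AC = TC/Q = 179/4 = 179/4

179/4


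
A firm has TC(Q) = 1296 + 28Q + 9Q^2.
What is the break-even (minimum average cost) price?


AC(Q) = 1296/Q + 28 + 9Q
To minimize: dAC/dQ = -1296/Q^2 + 9 = 0
Q^2 = 1296/9 = 144
Q* = 12
Min AC = 1296/12 + 28 + 9*12
Min AC = 108 + 28 + 108 = 244

244


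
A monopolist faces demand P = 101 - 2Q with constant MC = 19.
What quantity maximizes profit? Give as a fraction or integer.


TR = P*Q = (101 - 2Q)Q = 101Q - 2Q^2
MR = dTR/dQ = 101 - 4Q
Set MR = MC:
101 - 4Q = 19
82 = 4Q
Q* = 82/4 = 41/2

41/2


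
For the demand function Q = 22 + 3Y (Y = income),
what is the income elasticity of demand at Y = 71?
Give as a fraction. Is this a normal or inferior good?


dQ/dY = 3
At Y = 71: Q = 22 + 3*71 = 235
Ey = (dQ/dY)(Y/Q) = 3 * 71 / 235 = 213/235
Since Ey > 0, this is a normal good.

213/235 (normal good)


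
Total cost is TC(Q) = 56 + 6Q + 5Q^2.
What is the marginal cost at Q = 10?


MC = dTC/dQ = 6 + 2*5*Q
At Q = 10:
MC = 6 + 10*10
MC = 6 + 100 = 106

106


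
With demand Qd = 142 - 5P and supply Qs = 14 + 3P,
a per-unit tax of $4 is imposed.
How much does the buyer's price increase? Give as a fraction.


With a per-unit tax, the buyer's price increase depends on relative slopes.
Supply slope: d = 3, Demand slope: b = 5
Buyer's price increase = d * tax / (b + d)
= 3 * 4 / (5 + 3)
= 12 / 8 = 3/2

3/2


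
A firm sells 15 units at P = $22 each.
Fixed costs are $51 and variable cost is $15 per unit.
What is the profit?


Total Revenue = P * Q = 22 * 15 = $330
Total Cost = FC + VC*Q = 51 + 15*15 = $276
Profit = TR - TC = 330 - 276 = $54

$54


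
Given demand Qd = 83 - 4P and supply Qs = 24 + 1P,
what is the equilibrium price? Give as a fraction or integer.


At equilibrium, Qd = Qs.
83 - 4P = 24 + 1P
83 - 24 = 4P + 1P
59 = 5P
P* = 59/5 = 59/5

59/5


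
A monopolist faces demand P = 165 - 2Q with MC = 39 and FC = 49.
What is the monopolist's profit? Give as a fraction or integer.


MR = MC: 165 - 4Q = 39
Q* = 63/2
P* = 165 - 2*63/2 = 102
Profit = (P* - MC)*Q* - FC
= (102 - 39)*63/2 - 49
= 63*63/2 - 49
= 3969/2 - 49 = 3871/2

3871/2


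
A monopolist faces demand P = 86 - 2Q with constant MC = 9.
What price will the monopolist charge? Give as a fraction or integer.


MR = 86 - 4Q
Set MR = MC: 86 - 4Q = 9
Q* = 77/4
Substitute into demand:
P* = 86 - 2*77/4 = 95/2

95/2


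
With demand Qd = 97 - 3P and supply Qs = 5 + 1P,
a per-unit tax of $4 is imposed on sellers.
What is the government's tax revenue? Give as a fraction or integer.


With tax on sellers, new supply: Qs' = 5 + 1(P - 4)
= 1 + 1P
New equilibrium quantity:
Q_new = 25
Tax revenue = tax * Q_new = 4 * 25 = 100

100


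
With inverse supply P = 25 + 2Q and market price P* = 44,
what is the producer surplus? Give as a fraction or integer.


Minimum supply price (at Q=0): P_min = 25
Quantity supplied at P* = 44:
Q* = (44 - 25)/2 = 19/2
PS = (1/2) * Q* * (P* - P_min)
PS = (1/2) * 19/2 * (44 - 25)
PS = (1/2) * 19/2 * 19 = 361/4

361/4


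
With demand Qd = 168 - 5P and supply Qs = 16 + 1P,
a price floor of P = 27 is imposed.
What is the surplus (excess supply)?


At P = 27:
Qd = 168 - 5*27 = 33
Qs = 16 + 1*27 = 43
Surplus = Qs - Qd = 43 - 33 = 10

10


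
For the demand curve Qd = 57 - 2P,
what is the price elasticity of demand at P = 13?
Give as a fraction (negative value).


dQ/dP = -2
At P = 13: Q = 57 - 2*13 = 31
E = (dQ/dP)(P/Q) = (-2)(13/31) = -26/31

-26/31


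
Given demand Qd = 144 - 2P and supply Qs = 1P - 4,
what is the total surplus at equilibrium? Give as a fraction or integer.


Find equilibrium: 144 - 2P = 1P - 4
144 + 4 = 3P
P* = 148/3 = 148/3
Q* = 1*148/3 - 4 = 136/3
Inverse demand: P = 72 - Q/2, so P_max = 72
Inverse supply: P = 4 + Q/1, so P_min = 4
CS = (1/2) * 136/3 * (72 - 148/3) = 4624/9
PS = (1/2) * 136/3 * (148/3 - 4) = 9248/9
TS = CS + PS = 4624/9 + 9248/9 = 4624/3

4624/3


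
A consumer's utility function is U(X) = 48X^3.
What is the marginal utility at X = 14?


MU = dU/dX = 48*3*X^(3-1)
MU = 144*X^2
At X = 14:
MU = 144 * 14^2
MU = 144 * 196 = 28224

28224


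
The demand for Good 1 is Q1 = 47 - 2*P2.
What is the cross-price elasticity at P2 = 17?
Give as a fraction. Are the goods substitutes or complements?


dQ1/dP2 = -2
At P2 = 17: Q1 = 47 - 2*17 = 13
Exy = (dQ1/dP2)(P2/Q1) = -2 * 17 / 13 = -34/13
Since Exy < 0, the goods are complements.

-34/13 (complements)


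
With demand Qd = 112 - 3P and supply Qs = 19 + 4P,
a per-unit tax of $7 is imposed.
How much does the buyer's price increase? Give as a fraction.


With a per-unit tax, the buyer's price increase depends on relative slopes.
Supply slope: d = 4, Demand slope: b = 3
Buyer's price increase = d * tax / (b + d)
= 4 * 7 / (3 + 4)
= 28 / 7 = 4

4


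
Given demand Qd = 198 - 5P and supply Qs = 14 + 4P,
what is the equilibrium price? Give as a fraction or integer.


At equilibrium, Qd = Qs.
198 - 5P = 14 + 4P
198 - 14 = 5P + 4P
184 = 9P
P* = 184/9 = 184/9

184/9


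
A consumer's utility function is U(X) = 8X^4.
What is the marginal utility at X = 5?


MU = dU/dX = 8*4*X^(4-1)
MU = 32*X^3
At X = 5:
MU = 32 * 5^3
MU = 32 * 125 = 4000

4000


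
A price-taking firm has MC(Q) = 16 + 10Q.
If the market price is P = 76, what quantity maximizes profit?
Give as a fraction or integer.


In perfect competition, profit is maximized where P = MC.
76 = 16 + 10Q
60 = 10Q
Q* = 60/10 = 6

6


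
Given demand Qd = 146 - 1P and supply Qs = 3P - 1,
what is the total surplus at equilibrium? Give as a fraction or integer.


Find equilibrium: 146 - 1P = 3P - 1
146 + 1 = 4P
P* = 147/4 = 147/4
Q* = 3*147/4 - 1 = 437/4
Inverse demand: P = 146 - Q/1, so P_max = 146
Inverse supply: P = 1/3 + Q/3, so P_min = 1/3
CS = (1/2) * 437/4 * (146 - 147/4) = 190969/32
PS = (1/2) * 437/4 * (147/4 - 1/3) = 190969/96
TS = CS + PS = 190969/32 + 190969/96 = 190969/24

190969/24


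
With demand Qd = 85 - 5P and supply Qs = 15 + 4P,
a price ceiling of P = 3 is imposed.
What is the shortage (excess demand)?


At P = 3:
Qd = 85 - 5*3 = 70
Qs = 15 + 4*3 = 27
Shortage = Qd - Qs = 70 - 27 = 43

43


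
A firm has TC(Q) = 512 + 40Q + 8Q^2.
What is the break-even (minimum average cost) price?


AC(Q) = 512/Q + 40 + 8Q
To minimize: dAC/dQ = -512/Q^2 + 8 = 0
Q^2 = 512/8 = 64
Q* = 8
Min AC = 512/8 + 40 + 8*8
Min AC = 64 + 40 + 64 = 168

168


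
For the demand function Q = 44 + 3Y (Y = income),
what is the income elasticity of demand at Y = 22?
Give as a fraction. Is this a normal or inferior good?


dQ/dY = 3
At Y = 22: Q = 44 + 3*22 = 110
Ey = (dQ/dY)(Y/Q) = 3 * 22 / 110 = 3/5
Since Ey > 0, this is a normal good.

3/5 (normal good)


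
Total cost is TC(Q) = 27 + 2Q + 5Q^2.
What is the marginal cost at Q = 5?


MC = dTC/dQ = 2 + 2*5*Q
At Q = 5:
MC = 2 + 10*5
MC = 2 + 50 = 52

52


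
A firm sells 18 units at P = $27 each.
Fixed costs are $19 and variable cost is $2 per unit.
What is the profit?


Total Revenue = P * Q = 27 * 18 = $486
Total Cost = FC + VC*Q = 19 + 2*18 = $55
Profit = TR - TC = 486 - 55 = $431

$431


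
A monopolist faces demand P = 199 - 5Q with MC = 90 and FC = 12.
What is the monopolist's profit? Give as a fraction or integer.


MR = MC: 199 - 10Q = 90
Q* = 109/10
P* = 199 - 5*109/10 = 289/2
Profit = (P* - MC)*Q* - FC
= (289/2 - 90)*109/10 - 12
= 109/2*109/10 - 12
= 11881/20 - 12 = 11641/20

11641/20


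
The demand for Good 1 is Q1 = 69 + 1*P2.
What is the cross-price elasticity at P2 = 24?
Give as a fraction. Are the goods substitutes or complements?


dQ1/dP2 = 1
At P2 = 24: Q1 = 69 + 1*24 = 93
Exy = (dQ1/dP2)(P2/Q1) = 1 * 24 / 93 = 8/31
Since Exy > 0, the goods are substitutes.

8/31 (substitutes)


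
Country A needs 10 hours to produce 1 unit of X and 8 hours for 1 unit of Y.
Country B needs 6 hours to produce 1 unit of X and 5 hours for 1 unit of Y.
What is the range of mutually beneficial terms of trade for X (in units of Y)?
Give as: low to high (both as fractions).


Opportunity cost of X for Country A = hours_X / hours_Y = 10/8 = 5/4 units of Y
Opportunity cost of X for Country B = hours_X / hours_Y = 6/5 = 6/5 units of Y
Terms of trade must be between the two opportunity costs.
Range: 6/5 to 5/4

6/5 to 5/4


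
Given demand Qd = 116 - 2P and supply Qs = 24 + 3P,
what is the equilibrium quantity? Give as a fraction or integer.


First find equilibrium price:
116 - 2P = 24 + 3P
P* = 92/5 = 92/5
Then substitute into demand:
Q* = 116 - 2 * 92/5 = 396/5

396/5


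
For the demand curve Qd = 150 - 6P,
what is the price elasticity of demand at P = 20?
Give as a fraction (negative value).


dQ/dP = -6
At P = 20: Q = 150 - 6*20 = 30
E = (dQ/dP)(P/Q) = (-6)(20/30) = -4

-4


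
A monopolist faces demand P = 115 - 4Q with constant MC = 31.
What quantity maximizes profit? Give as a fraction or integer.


TR = P*Q = (115 - 4Q)Q = 115Q - 4Q^2
MR = dTR/dQ = 115 - 8Q
Set MR = MC:
115 - 8Q = 31
84 = 8Q
Q* = 84/8 = 21/2

21/2


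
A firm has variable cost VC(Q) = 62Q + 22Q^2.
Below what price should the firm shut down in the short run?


AVC(Q) = VC(Q)/Q = 62 + 22Q
AVC is increasing in Q, so minimum AVC is at Q -> 0+.
Min AVC = 62
The firm should shut down if P < 62.

62


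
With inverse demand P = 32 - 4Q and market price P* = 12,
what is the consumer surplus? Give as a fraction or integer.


Maximum willingness to pay (at Q=0): P_max = 32
Quantity demanded at P* = 12:
Q* = (32 - 12)/4 = 5
CS = (1/2) * Q* * (P_max - P*)
CS = (1/2) * 5 * (32 - 12)
CS = (1/2) * 5 * 20 = 50

50


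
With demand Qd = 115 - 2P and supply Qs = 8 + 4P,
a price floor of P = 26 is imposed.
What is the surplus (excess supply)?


At P = 26:
Qd = 115 - 2*26 = 63
Qs = 8 + 4*26 = 112
Surplus = Qs - Qd = 112 - 63 = 49

49


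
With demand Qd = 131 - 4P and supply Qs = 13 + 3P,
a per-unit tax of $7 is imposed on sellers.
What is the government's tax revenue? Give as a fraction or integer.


With tax on sellers, new supply: Qs' = 13 + 3(P - 7)
= 3P - 8
New equilibrium quantity:
Q_new = 361/7
Tax revenue = tax * Q_new = 7 * 361/7 = 361

361


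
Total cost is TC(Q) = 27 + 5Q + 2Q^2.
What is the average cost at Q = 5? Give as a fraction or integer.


TC(5) = 27 + 5*5 + 2*5^2
TC(5) = 27 + 25 + 50 = 102
AC = TC/Q = 102/5 = 102/5

102/5


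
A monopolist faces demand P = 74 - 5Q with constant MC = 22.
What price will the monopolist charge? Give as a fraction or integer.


MR = 74 - 10Q
Set MR = MC: 74 - 10Q = 22
Q* = 26/5
Substitute into demand:
P* = 74 - 5*26/5 = 48

48


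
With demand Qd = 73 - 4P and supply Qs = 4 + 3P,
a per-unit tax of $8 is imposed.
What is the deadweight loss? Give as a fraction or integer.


Pre-tax equilibrium quantity: Q* = 235/7
Post-tax equilibrium quantity: Q_tax = 139/7
Reduction in quantity: Q* - Q_tax = 96/7
DWL = (1/2) * tax * (Q* - Q_tax)
DWL = (1/2) * 8 * 96/7 = 384/7

384/7


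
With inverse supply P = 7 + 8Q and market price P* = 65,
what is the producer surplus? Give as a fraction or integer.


Minimum supply price (at Q=0): P_min = 7
Quantity supplied at P* = 65:
Q* = (65 - 7)/8 = 29/4
PS = (1/2) * Q* * (P* - P_min)
PS = (1/2) * 29/4 * (65 - 7)
PS = (1/2) * 29/4 * 58 = 841/4

841/4


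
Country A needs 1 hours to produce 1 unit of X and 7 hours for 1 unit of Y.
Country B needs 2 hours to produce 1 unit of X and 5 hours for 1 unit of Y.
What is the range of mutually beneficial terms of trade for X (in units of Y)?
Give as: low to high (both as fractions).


Opportunity cost of X for Country A = hours_X / hours_Y = 1/7 = 1/7 units of Y
Opportunity cost of X for Country B = hours_X / hours_Y = 2/5 = 2/5 units of Y
Terms of trade must be between the two opportunity costs.
Range: 1/7 to 2/5

1/7 to 2/5


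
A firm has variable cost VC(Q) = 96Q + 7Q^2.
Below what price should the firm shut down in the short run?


AVC(Q) = VC(Q)/Q = 96 + 7Q
AVC is increasing in Q, so minimum AVC is at Q -> 0+.
Min AVC = 96
The firm should shut down if P < 96.

96


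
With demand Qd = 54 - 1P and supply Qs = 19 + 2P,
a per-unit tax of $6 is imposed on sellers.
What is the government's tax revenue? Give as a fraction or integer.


With tax on sellers, new supply: Qs' = 19 + 2(P - 6)
= 7 + 2P
New equilibrium quantity:
Q_new = 115/3
Tax revenue = tax * Q_new = 6 * 115/3 = 230

230


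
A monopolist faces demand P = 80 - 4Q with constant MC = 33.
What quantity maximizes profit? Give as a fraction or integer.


TR = P*Q = (80 - 4Q)Q = 80Q - 4Q^2
MR = dTR/dQ = 80 - 8Q
Set MR = MC:
80 - 8Q = 33
47 = 8Q
Q* = 47/8 = 47/8

47/8


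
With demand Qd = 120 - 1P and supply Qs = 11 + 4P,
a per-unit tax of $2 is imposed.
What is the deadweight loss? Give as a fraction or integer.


Pre-tax equilibrium quantity: Q* = 491/5
Post-tax equilibrium quantity: Q_tax = 483/5
Reduction in quantity: Q* - Q_tax = 8/5
DWL = (1/2) * tax * (Q* - Q_tax)
DWL = (1/2) * 2 * 8/5 = 8/5

8/5


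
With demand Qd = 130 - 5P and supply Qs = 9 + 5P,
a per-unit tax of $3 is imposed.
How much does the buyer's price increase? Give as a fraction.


With a per-unit tax, the buyer's price increase depends on relative slopes.
Supply slope: d = 5, Demand slope: b = 5
Buyer's price increase = d * tax / (b + d)
= 5 * 3 / (5 + 5)
= 15 / 10 = 3/2

3/2


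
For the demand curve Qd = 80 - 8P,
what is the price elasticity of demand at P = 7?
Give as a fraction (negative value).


dQ/dP = -8
At P = 7: Q = 80 - 8*7 = 24
E = (dQ/dP)(P/Q) = (-8)(7/24) = -7/3

-7/3


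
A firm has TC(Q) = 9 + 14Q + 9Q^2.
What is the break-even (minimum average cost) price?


AC(Q) = 9/Q + 14 + 9Q
To minimize: dAC/dQ = -9/Q^2 + 9 = 0
Q^2 = 9/9 = 1
Q* = 1
Min AC = 9/1 + 14 + 9*1
Min AC = 9 + 14 + 9 = 32

32


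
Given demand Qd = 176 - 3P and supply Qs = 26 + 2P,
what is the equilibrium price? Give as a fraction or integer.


At equilibrium, Qd = Qs.
176 - 3P = 26 + 2P
176 - 26 = 3P + 2P
150 = 5P
P* = 150/5 = 30

30


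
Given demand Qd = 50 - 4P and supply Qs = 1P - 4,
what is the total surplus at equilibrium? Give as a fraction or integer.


Find equilibrium: 50 - 4P = 1P - 4
50 + 4 = 5P
P* = 54/5 = 54/5
Q* = 1*54/5 - 4 = 34/5
Inverse demand: P = 25/2 - Q/4, so P_max = 25/2
Inverse supply: P = 4 + Q/1, so P_min = 4
CS = (1/2) * 34/5 * (25/2 - 54/5) = 289/50
PS = (1/2) * 34/5 * (54/5 - 4) = 578/25
TS = CS + PS = 289/50 + 578/25 = 289/10

289/10


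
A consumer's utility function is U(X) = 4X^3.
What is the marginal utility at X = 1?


MU = dU/dX = 4*3*X^(3-1)
MU = 12*X^2
At X = 1:
MU = 12 * 1^2
MU = 12 * 1 = 12

12


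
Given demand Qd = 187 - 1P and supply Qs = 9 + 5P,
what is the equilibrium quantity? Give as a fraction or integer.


First find equilibrium price:
187 - 1P = 9 + 5P
P* = 178/6 = 89/3
Then substitute into demand:
Q* = 187 - 1 * 89/3 = 472/3

472/3


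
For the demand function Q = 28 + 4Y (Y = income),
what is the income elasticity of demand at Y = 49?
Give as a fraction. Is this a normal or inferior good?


dQ/dY = 4
At Y = 49: Q = 28 + 4*49 = 224
Ey = (dQ/dY)(Y/Q) = 4 * 49 / 224 = 7/8
Since Ey > 0, this is a normal good.

7/8 (normal good)


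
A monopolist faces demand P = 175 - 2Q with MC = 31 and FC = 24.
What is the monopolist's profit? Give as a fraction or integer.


MR = MC: 175 - 4Q = 31
Q* = 36
P* = 175 - 2*36 = 103
Profit = (P* - MC)*Q* - FC
= (103 - 31)*36 - 24
= 72*36 - 24
= 2592 - 24 = 2568

2568


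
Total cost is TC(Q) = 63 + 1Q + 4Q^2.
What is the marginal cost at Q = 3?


MC = dTC/dQ = 1 + 2*4*Q
At Q = 3:
MC = 1 + 8*3
MC = 1 + 24 = 25

25


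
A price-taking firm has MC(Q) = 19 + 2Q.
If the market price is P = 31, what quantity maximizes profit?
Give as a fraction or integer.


In perfect competition, profit is maximized where P = MC.
31 = 19 + 2Q
12 = 2Q
Q* = 12/2 = 6

6


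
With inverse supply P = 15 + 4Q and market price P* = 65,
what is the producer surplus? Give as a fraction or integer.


Minimum supply price (at Q=0): P_min = 15
Quantity supplied at P* = 65:
Q* = (65 - 15)/4 = 25/2
PS = (1/2) * Q* * (P* - P_min)
PS = (1/2) * 25/2 * (65 - 15)
PS = (1/2) * 25/2 * 50 = 625/2

625/2


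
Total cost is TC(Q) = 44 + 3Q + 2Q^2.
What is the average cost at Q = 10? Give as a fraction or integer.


TC(10) = 44 + 3*10 + 2*10^2
TC(10) = 44 + 30 + 200 = 274
AC = TC/Q = 274/10 = 137/5

137/5


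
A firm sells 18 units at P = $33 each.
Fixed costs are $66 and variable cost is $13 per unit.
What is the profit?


Total Revenue = P * Q = 33 * 18 = $594
Total Cost = FC + VC*Q = 66 + 13*18 = $300
Profit = TR - TC = 594 - 300 = $294

$294


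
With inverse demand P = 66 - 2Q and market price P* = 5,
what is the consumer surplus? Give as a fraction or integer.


Maximum willingness to pay (at Q=0): P_max = 66
Quantity demanded at P* = 5:
Q* = (66 - 5)/2 = 61/2
CS = (1/2) * Q* * (P_max - P*)
CS = (1/2) * 61/2 * (66 - 5)
CS = (1/2) * 61/2 * 61 = 3721/4

3721/4


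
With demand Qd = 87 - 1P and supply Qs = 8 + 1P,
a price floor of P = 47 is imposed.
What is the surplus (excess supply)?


At P = 47:
Qd = 87 - 1*47 = 40
Qs = 8 + 1*47 = 55
Surplus = Qs - Qd = 55 - 40 = 15

15


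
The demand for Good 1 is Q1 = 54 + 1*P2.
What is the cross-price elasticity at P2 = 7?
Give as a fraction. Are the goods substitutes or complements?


dQ1/dP2 = 1
At P2 = 7: Q1 = 54 + 1*7 = 61
Exy = (dQ1/dP2)(P2/Q1) = 1 * 7 / 61 = 7/61
Since Exy > 0, the goods are substitutes.

7/61 (substitutes)


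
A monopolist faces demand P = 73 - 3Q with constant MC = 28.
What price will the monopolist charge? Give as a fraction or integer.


MR = 73 - 6Q
Set MR = MC: 73 - 6Q = 28
Q* = 15/2
Substitute into demand:
P* = 73 - 3*15/2 = 101/2

101/2


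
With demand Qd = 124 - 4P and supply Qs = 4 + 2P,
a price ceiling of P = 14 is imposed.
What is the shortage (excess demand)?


At P = 14:
Qd = 124 - 4*14 = 68
Qs = 4 + 2*14 = 32
Shortage = Qd - Qs = 68 - 32 = 36

36


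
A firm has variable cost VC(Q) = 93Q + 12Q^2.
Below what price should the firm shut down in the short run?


AVC(Q) = VC(Q)/Q = 93 + 12Q
AVC is increasing in Q, so minimum AVC is at Q -> 0+.
Min AVC = 93
The firm should shut down if P < 93.

93


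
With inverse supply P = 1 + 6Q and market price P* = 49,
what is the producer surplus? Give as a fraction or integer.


Minimum supply price (at Q=0): P_min = 1
Quantity supplied at P* = 49:
Q* = (49 - 1)/6 = 8
PS = (1/2) * Q* * (P* - P_min)
PS = (1/2) * 8 * (49 - 1)
PS = (1/2) * 8 * 48 = 192

192


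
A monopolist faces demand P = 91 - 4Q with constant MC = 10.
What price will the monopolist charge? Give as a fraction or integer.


MR = 91 - 8Q
Set MR = MC: 91 - 8Q = 10
Q* = 81/8
Substitute into demand:
P* = 91 - 4*81/8 = 101/2

101/2


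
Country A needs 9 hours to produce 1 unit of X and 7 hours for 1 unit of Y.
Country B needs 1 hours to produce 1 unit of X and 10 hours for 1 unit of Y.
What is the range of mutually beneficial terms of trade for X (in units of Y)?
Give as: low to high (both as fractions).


Opportunity cost of X for Country A = hours_X / hours_Y = 9/7 = 9/7 units of Y
Opportunity cost of X for Country B = hours_X / hours_Y = 1/10 = 1/10 units of Y
Terms of trade must be between the two opportunity costs.
Range: 1/10 to 9/7

1/10 to 9/7


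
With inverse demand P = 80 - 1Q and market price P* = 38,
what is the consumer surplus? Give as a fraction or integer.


Maximum willingness to pay (at Q=0): P_max = 80
Quantity demanded at P* = 38:
Q* = (80 - 38)/1 = 42
CS = (1/2) * Q* * (P_max - P*)
CS = (1/2) * 42 * (80 - 38)
CS = (1/2) * 42 * 42 = 882

882


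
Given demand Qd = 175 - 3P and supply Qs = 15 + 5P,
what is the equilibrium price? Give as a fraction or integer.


At equilibrium, Qd = Qs.
175 - 3P = 15 + 5P
175 - 15 = 3P + 5P
160 = 8P
P* = 160/8 = 20

20


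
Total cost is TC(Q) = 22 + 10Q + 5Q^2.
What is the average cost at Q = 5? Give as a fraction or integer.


TC(5) = 22 + 10*5 + 5*5^2
TC(5) = 22 + 50 + 125 = 197
AC = TC/Q = 197/5 = 197/5

197/5


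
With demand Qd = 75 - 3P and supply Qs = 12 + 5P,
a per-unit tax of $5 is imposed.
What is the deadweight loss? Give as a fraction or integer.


Pre-tax equilibrium quantity: Q* = 411/8
Post-tax equilibrium quantity: Q_tax = 42
Reduction in quantity: Q* - Q_tax = 75/8
DWL = (1/2) * tax * (Q* - Q_tax)
DWL = (1/2) * 5 * 75/8 = 375/16

375/16


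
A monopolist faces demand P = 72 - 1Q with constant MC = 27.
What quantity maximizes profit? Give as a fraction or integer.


TR = P*Q = (72 - 1Q)Q = 72Q - 1Q^2
MR = dTR/dQ = 72 - 2Q
Set MR = MC:
72 - 2Q = 27
45 = 2Q
Q* = 45/2 = 45/2

45/2


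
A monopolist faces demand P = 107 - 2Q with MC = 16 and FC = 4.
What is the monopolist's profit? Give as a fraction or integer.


MR = MC: 107 - 4Q = 16
Q* = 91/4
P* = 107 - 2*91/4 = 123/2
Profit = (P* - MC)*Q* - FC
= (123/2 - 16)*91/4 - 4
= 91/2*91/4 - 4
= 8281/8 - 4 = 8249/8

8249/8


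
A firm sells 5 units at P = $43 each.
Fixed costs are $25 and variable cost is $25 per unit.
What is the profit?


Total Revenue = P * Q = 43 * 5 = $215
Total Cost = FC + VC*Q = 25 + 25*5 = $150
Profit = TR - TC = 215 - 150 = $65

$65


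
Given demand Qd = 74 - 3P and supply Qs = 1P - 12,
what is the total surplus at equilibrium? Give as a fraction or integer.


Find equilibrium: 74 - 3P = 1P - 12
74 + 12 = 4P
P* = 86/4 = 43/2
Q* = 1*43/2 - 12 = 19/2
Inverse demand: P = 74/3 - Q/3, so P_max = 74/3
Inverse supply: P = 12 + Q/1, so P_min = 12
CS = (1/2) * 19/2 * (74/3 - 43/2) = 361/24
PS = (1/2) * 19/2 * (43/2 - 12) = 361/8
TS = CS + PS = 361/24 + 361/8 = 361/6

361/6


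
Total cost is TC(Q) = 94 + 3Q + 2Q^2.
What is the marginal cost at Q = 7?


MC = dTC/dQ = 3 + 2*2*Q
At Q = 7:
MC = 3 + 4*7
MC = 3 + 28 = 31

31


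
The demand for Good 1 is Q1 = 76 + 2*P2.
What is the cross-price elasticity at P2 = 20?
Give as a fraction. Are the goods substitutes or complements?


dQ1/dP2 = 2
At P2 = 20: Q1 = 76 + 2*20 = 116
Exy = (dQ1/dP2)(P2/Q1) = 2 * 20 / 116 = 10/29
Since Exy > 0, the goods are substitutes.

10/29 (substitutes)


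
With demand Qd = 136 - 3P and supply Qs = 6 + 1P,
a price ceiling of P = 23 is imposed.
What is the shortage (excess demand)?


At P = 23:
Qd = 136 - 3*23 = 67
Qs = 6 + 1*23 = 29
Shortage = Qd - Qs = 67 - 29 = 38

38


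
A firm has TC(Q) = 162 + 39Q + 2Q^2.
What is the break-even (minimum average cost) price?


AC(Q) = 162/Q + 39 + 2Q
To minimize: dAC/dQ = -162/Q^2 + 2 = 0
Q^2 = 162/2 = 81
Q* = 9
Min AC = 162/9 + 39 + 2*9
Min AC = 18 + 39 + 18 = 75

75


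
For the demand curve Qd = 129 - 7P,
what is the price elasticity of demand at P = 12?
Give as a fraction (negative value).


dQ/dP = -7
At P = 12: Q = 129 - 7*12 = 45
E = (dQ/dP)(P/Q) = (-7)(12/45) = -28/15

-28/15


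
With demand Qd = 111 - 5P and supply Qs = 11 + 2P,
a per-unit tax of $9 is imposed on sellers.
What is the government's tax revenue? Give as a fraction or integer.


With tax on sellers, new supply: Qs' = 11 + 2(P - 9)
= 2P - 7
New equilibrium quantity:
Q_new = 187/7
Tax revenue = tax * Q_new = 9 * 187/7 = 1683/7

1683/7


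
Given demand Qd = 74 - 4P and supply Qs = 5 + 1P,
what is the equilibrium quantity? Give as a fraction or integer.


First find equilibrium price:
74 - 4P = 5 + 1P
P* = 69/5 = 69/5
Then substitute into demand:
Q* = 74 - 4 * 69/5 = 94/5

94/5


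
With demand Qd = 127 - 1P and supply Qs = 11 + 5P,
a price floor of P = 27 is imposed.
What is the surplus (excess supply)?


At P = 27:
Qd = 127 - 1*27 = 100
Qs = 11 + 5*27 = 146
Surplus = Qs - Qd = 146 - 100 = 46

46


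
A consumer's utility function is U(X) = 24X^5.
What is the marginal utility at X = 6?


MU = dU/dX = 24*5*X^(5-1)
MU = 120*X^4
At X = 6:
MU = 120 * 6^4
MU = 120 * 1296 = 155520

155520


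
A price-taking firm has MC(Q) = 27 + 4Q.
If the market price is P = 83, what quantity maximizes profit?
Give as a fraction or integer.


In perfect competition, profit is maximized where P = MC.
83 = 27 + 4Q
56 = 4Q
Q* = 56/4 = 14

14


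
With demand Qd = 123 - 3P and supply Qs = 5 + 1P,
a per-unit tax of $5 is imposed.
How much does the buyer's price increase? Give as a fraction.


With a per-unit tax, the buyer's price increase depends on relative slopes.
Supply slope: d = 1, Demand slope: b = 3
Buyer's price increase = d * tax / (b + d)
= 1 * 5 / (3 + 1)
= 5 / 4 = 5/4

5/4


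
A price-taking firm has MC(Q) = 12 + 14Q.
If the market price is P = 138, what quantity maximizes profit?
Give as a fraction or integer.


In perfect competition, profit is maximized where P = MC.
138 = 12 + 14Q
126 = 14Q
Q* = 126/14 = 9

9


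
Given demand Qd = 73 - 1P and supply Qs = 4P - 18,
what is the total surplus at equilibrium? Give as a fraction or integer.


Find equilibrium: 73 - 1P = 4P - 18
73 + 18 = 5P
P* = 91/5 = 91/5
Q* = 4*91/5 - 18 = 274/5
Inverse demand: P = 73 - Q/1, so P_max = 73
Inverse supply: P = 9/2 + Q/4, so P_min = 9/2
CS = (1/2) * 274/5 * (73 - 91/5) = 37538/25
PS = (1/2) * 274/5 * (91/5 - 9/2) = 18769/50
TS = CS + PS = 37538/25 + 18769/50 = 18769/10

18769/10


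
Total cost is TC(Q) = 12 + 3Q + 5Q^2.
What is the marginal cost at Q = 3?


MC = dTC/dQ = 3 + 2*5*Q
At Q = 3:
MC = 3 + 10*3
MC = 3 + 30 = 33

33


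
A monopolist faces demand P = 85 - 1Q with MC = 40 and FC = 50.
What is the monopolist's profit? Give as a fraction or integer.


MR = MC: 85 - 2Q = 40
Q* = 45/2
P* = 85 - 1*45/2 = 125/2
Profit = (P* - MC)*Q* - FC
= (125/2 - 40)*45/2 - 50
= 45/2*45/2 - 50
= 2025/4 - 50 = 1825/4

1825/4


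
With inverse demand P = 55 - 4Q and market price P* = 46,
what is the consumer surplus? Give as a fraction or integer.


Maximum willingness to pay (at Q=0): P_max = 55
Quantity demanded at P* = 46:
Q* = (55 - 46)/4 = 9/4
CS = (1/2) * Q* * (P_max - P*)
CS = (1/2) * 9/4 * (55 - 46)
CS = (1/2) * 9/4 * 9 = 81/8

81/8


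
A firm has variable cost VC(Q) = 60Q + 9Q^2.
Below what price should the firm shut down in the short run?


AVC(Q) = VC(Q)/Q = 60 + 9Q
AVC is increasing in Q, so minimum AVC is at Q -> 0+.
Min AVC = 60
The firm should shut down if P < 60.

60


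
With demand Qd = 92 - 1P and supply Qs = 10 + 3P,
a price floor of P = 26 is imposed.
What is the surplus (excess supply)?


At P = 26:
Qd = 92 - 1*26 = 66
Qs = 10 + 3*26 = 88
Surplus = Qs - Qd = 88 - 66 = 22

22


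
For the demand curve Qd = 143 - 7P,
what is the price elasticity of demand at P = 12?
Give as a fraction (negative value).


dQ/dP = -7
At P = 12: Q = 143 - 7*12 = 59
E = (dQ/dP)(P/Q) = (-7)(12/59) = -84/59

-84/59


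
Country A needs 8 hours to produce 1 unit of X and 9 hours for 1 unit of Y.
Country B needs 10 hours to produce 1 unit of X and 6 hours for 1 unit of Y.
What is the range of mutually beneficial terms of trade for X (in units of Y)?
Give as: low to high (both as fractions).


Opportunity cost of X for Country A = hours_X / hours_Y = 8/9 = 8/9 units of Y
Opportunity cost of X for Country B = hours_X / hours_Y = 10/6 = 5/3 units of Y
Terms of trade must be between the two opportunity costs.
Range: 8/9 to 5/3

8/9 to 5/3


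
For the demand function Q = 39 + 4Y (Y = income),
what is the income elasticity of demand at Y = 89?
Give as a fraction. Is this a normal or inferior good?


dQ/dY = 4
At Y = 89: Q = 39 + 4*89 = 395
Ey = (dQ/dY)(Y/Q) = 4 * 89 / 395 = 356/395
Since Ey > 0, this is a normal good.

356/395 (normal good)


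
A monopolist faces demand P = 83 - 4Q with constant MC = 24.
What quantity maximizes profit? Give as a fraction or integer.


TR = P*Q = (83 - 4Q)Q = 83Q - 4Q^2
MR = dTR/dQ = 83 - 8Q
Set MR = MC:
83 - 8Q = 24
59 = 8Q
Q* = 59/8 = 59/8

59/8


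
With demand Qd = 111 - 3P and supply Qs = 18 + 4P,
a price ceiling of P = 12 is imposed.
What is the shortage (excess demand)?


At P = 12:
Qd = 111 - 3*12 = 75
Qs = 18 + 4*12 = 66
Shortage = Qd - Qs = 75 - 66 = 9

9


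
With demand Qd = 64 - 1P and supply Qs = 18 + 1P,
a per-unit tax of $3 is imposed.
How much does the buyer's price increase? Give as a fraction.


With a per-unit tax, the buyer's price increase depends on relative slopes.
Supply slope: d = 1, Demand slope: b = 1
Buyer's price increase = d * tax / (b + d)
= 1 * 3 / (1 + 1)
= 3 / 2 = 3/2

3/2


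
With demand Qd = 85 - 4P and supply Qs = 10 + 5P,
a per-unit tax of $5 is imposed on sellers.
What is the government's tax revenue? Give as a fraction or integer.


With tax on sellers, new supply: Qs' = 10 + 5(P - 5)
= 5P - 15
New equilibrium quantity:
Q_new = 365/9
Tax revenue = tax * Q_new = 5 * 365/9 = 1825/9

1825/9


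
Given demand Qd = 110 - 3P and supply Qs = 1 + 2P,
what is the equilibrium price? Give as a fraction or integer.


At equilibrium, Qd = Qs.
110 - 3P = 1 + 2P
110 - 1 = 3P + 2P
109 = 5P
P* = 109/5 = 109/5

109/5


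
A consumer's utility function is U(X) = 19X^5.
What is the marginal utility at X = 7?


MU = dU/dX = 19*5*X^(5-1)
MU = 95*X^4
At X = 7:
MU = 95 * 7^4
MU = 95 * 2401 = 228095

228095


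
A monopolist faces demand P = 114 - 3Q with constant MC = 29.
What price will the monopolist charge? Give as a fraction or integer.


MR = 114 - 6Q
Set MR = MC: 114 - 6Q = 29
Q* = 85/6
Substitute into demand:
P* = 114 - 3*85/6 = 143/2

143/2


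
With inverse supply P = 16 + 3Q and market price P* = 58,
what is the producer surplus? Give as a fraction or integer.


Minimum supply price (at Q=0): P_min = 16
Quantity supplied at P* = 58:
Q* = (58 - 16)/3 = 14
PS = (1/2) * Q* * (P* - P_min)
PS = (1/2) * 14 * (58 - 16)
PS = (1/2) * 14 * 42 = 294

294


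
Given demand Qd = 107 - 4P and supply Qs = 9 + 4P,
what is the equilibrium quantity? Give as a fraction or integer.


First find equilibrium price:
107 - 4P = 9 + 4P
P* = 98/8 = 49/4
Then substitute into demand:
Q* = 107 - 4 * 49/4 = 58

58


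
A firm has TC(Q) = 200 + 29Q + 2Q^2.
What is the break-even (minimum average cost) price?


AC(Q) = 200/Q + 29 + 2Q
To minimize: dAC/dQ = -200/Q^2 + 2 = 0
Q^2 = 200/2 = 100
Q* = 10
Min AC = 200/10 + 29 + 2*10
Min AC = 20 + 29 + 20 = 69

69


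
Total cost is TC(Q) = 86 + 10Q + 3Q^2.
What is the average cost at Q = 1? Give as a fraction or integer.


TC(1) = 86 + 10*1 + 3*1^2
TC(1) = 86 + 10 + 3 = 99
AC = TC/Q = 99/1 = 99

99


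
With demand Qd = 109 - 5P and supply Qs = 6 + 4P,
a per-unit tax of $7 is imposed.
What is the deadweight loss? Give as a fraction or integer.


Pre-tax equilibrium quantity: Q* = 466/9
Post-tax equilibrium quantity: Q_tax = 326/9
Reduction in quantity: Q* - Q_tax = 140/9
DWL = (1/2) * tax * (Q* - Q_tax)
DWL = (1/2) * 7 * 140/9 = 490/9

490/9


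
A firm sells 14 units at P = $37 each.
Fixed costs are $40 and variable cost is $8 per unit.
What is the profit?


Total Revenue = P * Q = 37 * 14 = $518
Total Cost = FC + VC*Q = 40 + 8*14 = $152
Profit = TR - TC = 518 - 152 = $366

$366


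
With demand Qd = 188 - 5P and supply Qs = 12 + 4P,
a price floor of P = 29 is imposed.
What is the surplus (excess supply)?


At P = 29:
Qd = 188 - 5*29 = 43
Qs = 12 + 4*29 = 128
Surplus = Qs - Qd = 128 - 43 = 85

85


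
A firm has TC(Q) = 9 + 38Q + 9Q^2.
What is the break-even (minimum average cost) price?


AC(Q) = 9/Q + 38 + 9Q
To minimize: dAC/dQ = -9/Q^2 + 9 = 0
Q^2 = 9/9 = 1
Q* = 1
Min AC = 9/1 + 38 + 9*1
Min AC = 9 + 38 + 9 = 56

56


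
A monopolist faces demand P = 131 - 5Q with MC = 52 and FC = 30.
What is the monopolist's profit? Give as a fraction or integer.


MR = MC: 131 - 10Q = 52
Q* = 79/10
P* = 131 - 5*79/10 = 183/2
Profit = (P* - MC)*Q* - FC
= (183/2 - 52)*79/10 - 30
= 79/2*79/10 - 30
= 6241/20 - 30 = 5641/20

5641/20


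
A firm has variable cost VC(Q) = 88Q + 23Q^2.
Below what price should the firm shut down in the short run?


AVC(Q) = VC(Q)/Q = 88 + 23Q
AVC is increasing in Q, so minimum AVC is at Q -> 0+.
Min AVC = 88
The firm should shut down if P < 88.

88


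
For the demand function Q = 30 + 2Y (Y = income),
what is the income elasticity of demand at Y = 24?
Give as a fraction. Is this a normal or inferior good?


dQ/dY = 2
At Y = 24: Q = 30 + 2*24 = 78
Ey = (dQ/dY)(Y/Q) = 2 * 24 / 78 = 8/13
Since Ey > 0, this is a normal good.

8/13 (normal good)


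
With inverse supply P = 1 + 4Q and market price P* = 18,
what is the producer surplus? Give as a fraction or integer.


Minimum supply price (at Q=0): P_min = 1
Quantity supplied at P* = 18:
Q* = (18 - 1)/4 = 17/4
PS = (1/2) * Q* * (P* - P_min)
PS = (1/2) * 17/4 * (18 - 1)
PS = (1/2) * 17/4 * 17 = 289/8

289/8


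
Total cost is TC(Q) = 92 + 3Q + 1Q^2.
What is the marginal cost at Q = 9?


MC = dTC/dQ = 3 + 2*1*Q
At Q = 9:
MC = 3 + 2*9
MC = 3 + 18 = 21

21


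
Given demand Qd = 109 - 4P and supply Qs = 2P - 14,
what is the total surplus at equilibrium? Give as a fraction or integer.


Find equilibrium: 109 - 4P = 2P - 14
109 + 14 = 6P
P* = 123/6 = 41/2
Q* = 2*41/2 - 14 = 27
Inverse demand: P = 109/4 - Q/4, so P_max = 109/4
Inverse supply: P = 7 + Q/2, so P_min = 7
CS = (1/2) * 27 * (109/4 - 41/2) = 729/8
PS = (1/2) * 27 * (41/2 - 7) = 729/4
TS = CS + PS = 729/8 + 729/4 = 2187/8

2187/8


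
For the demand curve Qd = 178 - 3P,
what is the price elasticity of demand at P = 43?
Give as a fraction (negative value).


dQ/dP = -3
At P = 43: Q = 178 - 3*43 = 49
E = (dQ/dP)(P/Q) = (-3)(43/49) = -129/49

-129/49


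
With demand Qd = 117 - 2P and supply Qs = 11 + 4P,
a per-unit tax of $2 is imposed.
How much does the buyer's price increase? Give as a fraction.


With a per-unit tax, the buyer's price increase depends on relative slopes.
Supply slope: d = 4, Demand slope: b = 2
Buyer's price increase = d * tax / (b + d)
= 4 * 2 / (2 + 4)
= 8 / 6 = 4/3

4/3


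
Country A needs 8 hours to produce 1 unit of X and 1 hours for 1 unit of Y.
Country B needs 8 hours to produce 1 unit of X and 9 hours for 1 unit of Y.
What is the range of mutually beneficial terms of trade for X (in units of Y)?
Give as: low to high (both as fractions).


Opportunity cost of X for Country A = hours_X / hours_Y = 8/1 = 8 units of Y
Opportunity cost of X for Country B = hours_X / hours_Y = 8/9 = 8/9 units of Y
Terms of trade must be between the two opportunity costs.
Range: 8/9 to 8

8/9 to 8


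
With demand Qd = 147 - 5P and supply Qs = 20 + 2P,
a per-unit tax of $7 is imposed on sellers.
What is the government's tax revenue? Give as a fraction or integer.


With tax on sellers, new supply: Qs' = 20 + 2(P - 7)
= 6 + 2P
New equilibrium quantity:
Q_new = 324/7
Tax revenue = tax * Q_new = 7 * 324/7 = 324

324


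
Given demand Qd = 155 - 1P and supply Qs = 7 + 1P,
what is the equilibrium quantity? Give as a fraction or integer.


First find equilibrium price:
155 - 1P = 7 + 1P
P* = 148/2 = 74
Then substitute into demand:
Q* = 155 - 1 * 74 = 81

81


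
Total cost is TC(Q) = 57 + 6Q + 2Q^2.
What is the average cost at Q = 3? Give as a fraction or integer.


TC(3) = 57 + 6*3 + 2*3^2
TC(3) = 57 + 18 + 18 = 93
AC = TC/Q = 93/3 = 31

31


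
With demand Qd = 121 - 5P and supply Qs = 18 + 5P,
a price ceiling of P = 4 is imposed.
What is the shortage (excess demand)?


At P = 4:
Qd = 121 - 5*4 = 101
Qs = 18 + 5*4 = 38
Shortage = Qd - Qs = 101 - 38 = 63

63


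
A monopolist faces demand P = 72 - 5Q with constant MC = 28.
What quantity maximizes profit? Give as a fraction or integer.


TR = P*Q = (72 - 5Q)Q = 72Q - 5Q^2
MR = dTR/dQ = 72 - 10Q
Set MR = MC:
72 - 10Q = 28
44 = 10Q
Q* = 44/10 = 22/5

22/5


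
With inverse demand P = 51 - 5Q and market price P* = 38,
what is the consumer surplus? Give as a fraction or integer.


Maximum willingness to pay (at Q=0): P_max = 51
Quantity demanded at P* = 38:
Q* = (51 - 38)/5 = 13/5
CS = (1/2) * Q* * (P_max - P*)
CS = (1/2) * 13/5 * (51 - 38)
CS = (1/2) * 13/5 * 13 = 169/10

169/10


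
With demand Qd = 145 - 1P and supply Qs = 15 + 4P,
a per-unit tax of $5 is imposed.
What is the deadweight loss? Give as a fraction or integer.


Pre-tax equilibrium quantity: Q* = 119
Post-tax equilibrium quantity: Q_tax = 115
Reduction in quantity: Q* - Q_tax = 4
DWL = (1/2) * tax * (Q* - Q_tax)
DWL = (1/2) * 5 * 4 = 10

10


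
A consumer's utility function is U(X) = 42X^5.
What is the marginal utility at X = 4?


MU = dU/dX = 42*5*X^(5-1)
MU = 210*X^4
At X = 4:
MU = 210 * 4^4
MU = 210 * 256 = 53760

53760


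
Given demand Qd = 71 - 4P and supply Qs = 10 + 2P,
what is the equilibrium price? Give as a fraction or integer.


At equilibrium, Qd = Qs.
71 - 4P = 10 + 2P
71 - 10 = 4P + 2P
61 = 6P
P* = 61/6 = 61/6

61/6


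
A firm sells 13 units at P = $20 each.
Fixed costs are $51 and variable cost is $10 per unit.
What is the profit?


Total Revenue = P * Q = 20 * 13 = $260
Total Cost = FC + VC*Q = 51 + 10*13 = $181
Profit = TR - TC = 260 - 181 = $79

$79


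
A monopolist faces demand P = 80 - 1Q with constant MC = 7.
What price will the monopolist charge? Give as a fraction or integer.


MR = 80 - 2Q
Set MR = MC: 80 - 2Q = 7
Q* = 73/2
Substitute into demand:
P* = 80 - 1*73/2 = 87/2

87/2


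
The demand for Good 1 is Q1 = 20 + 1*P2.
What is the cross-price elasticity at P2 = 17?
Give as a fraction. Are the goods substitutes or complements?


dQ1/dP2 = 1
At P2 = 17: Q1 = 20 + 1*17 = 37
Exy = (dQ1/dP2)(P2/Q1) = 1 * 17 / 37 = 17/37
Since Exy > 0, the goods are substitutes.

17/37 (substitutes)


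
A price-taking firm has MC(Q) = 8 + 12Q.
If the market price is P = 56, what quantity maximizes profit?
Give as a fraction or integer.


In perfect competition, profit is maximized where P = MC.
56 = 8 + 12Q
48 = 12Q
Q* = 48/12 = 4

4
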